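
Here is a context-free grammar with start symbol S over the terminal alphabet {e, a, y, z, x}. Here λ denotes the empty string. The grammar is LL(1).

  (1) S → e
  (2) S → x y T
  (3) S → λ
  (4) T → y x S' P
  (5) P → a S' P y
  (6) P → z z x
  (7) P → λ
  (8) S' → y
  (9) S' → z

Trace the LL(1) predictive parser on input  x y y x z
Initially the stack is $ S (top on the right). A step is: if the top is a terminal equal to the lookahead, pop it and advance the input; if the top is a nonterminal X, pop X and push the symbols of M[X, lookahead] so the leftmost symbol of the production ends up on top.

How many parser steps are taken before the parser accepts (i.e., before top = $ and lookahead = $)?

     Stack       Input        Action
  1  $ S         x y y x z $  expand S → x y T
  2  $ T y x     x y y x z $  match x
  3  $ T y       y y x z $    match y
  4  $ T         y x z $      expand T → y x S' P
  5  $ P S' x y  y x z $      match y
  6  $ P S' x    x z $        match x
  7  $ P S'      z $          expand S' → z
  8  $ P z       z $          match z
  9  $ P         $            expand P → λ
Accept reached after 9 steps.

9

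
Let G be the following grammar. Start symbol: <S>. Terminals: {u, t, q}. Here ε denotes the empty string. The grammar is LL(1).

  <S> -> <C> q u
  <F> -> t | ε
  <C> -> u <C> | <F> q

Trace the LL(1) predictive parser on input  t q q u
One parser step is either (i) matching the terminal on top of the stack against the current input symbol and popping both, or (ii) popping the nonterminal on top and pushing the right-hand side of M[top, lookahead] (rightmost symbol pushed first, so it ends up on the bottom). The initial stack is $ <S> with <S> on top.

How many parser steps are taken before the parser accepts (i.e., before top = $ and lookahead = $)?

step 1: stack=$ <S>  input=t q q u $  — expand <S> -> <C> q u
step 2: stack=$ u q <C>  input=t q q u $  — expand <C> -> <F> q
step 3: stack=$ u q q <F>  input=t q q u $  — expand <F> -> t
step 4: stack=$ u q q t  input=t q q u $  — match t
step 5: stack=$ u q q  input=q q u $  — match q
step 6: stack=$ u q  input=q u $  — match q
step 7: stack=$ u  input=u $  — match u
Accept reached after 7 steps.

7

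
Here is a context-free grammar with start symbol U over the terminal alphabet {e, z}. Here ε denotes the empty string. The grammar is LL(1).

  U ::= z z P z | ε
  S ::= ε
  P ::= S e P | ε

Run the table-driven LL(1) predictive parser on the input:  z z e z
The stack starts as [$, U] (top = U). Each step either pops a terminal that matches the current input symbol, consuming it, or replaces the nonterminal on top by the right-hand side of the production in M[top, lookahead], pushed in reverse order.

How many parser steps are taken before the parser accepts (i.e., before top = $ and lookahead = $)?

8

step 1: stack=$ U  input=z z e z $  — expand U ::= z z P z
step 2: stack=$ z P z z  input=z z e z $  — match z
step 3: stack=$ z P z  input=z e z $  — match z
step 4: stack=$ z P  input=e z $  — expand P ::= S e P
step 5: stack=$ z P e S  input=e z $  — expand S ::= ε
step 6: stack=$ z P e  input=e z $  — match e
step 7: stack=$ z P  input=z $  — expand P ::= ε
step 8: stack=$ z  input=z $  — match z
Accept reached after 8 steps.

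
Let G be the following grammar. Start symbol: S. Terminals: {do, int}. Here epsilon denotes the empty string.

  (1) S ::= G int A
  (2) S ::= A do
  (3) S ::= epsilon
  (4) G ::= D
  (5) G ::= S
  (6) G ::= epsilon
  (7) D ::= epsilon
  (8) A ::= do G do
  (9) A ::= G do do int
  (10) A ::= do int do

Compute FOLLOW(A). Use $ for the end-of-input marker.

FIRST(D): from D::=epsilon we get {epsilon}. So FIRST(D) = {epsilon}.
FIRST(S): from S::=G int A we get {do, int}; from S::=A do we get {do, int}; from S::=epsilon we get {epsilon}. So FIRST(S) = {epsilon, do, int}.
FIRST(G): from G::=D we get {epsilon}; from G::=S we get {epsilon, do, int}; from G::=epsilon we get {epsilon}. So FIRST(G) = {epsilon, do, int}.
FIRST(A): from A::=do G do we get {do}; from A::=G do do int we get {do, int}; from A::=do int do we get {do}. So FIRST(A) = {do, int}.
FOLLOW(S) includes $ since S is the start symbol.
FOLLOW(G): in S::=G int A, G is followed by int A with FIRST {int}; in A::=do G do, G is followed by do with FIRST {do}; in A::=G do do int, G is followed by do do int with FIRST {do}. Thus FOLLOW(G) = {do, int}.
FOLLOW(S): in G::=S, the suffix after S is empty, so FOLLOW(S) ⊇ FOLLOW(G) = {do, int}. Thus FOLLOW(S) = {$, do, int}.
FOLLOW(D): in G::=D, the suffix after D is empty, so FOLLOW(D) ⊇ FOLLOW(G) = {do, int}. Thus FOLLOW(D) = {do, int}.
FOLLOW(A): in S::=G int A, the suffix after A is empty, so FOLLOW(A) ⊇ FOLLOW(S) = {$, do, int}; in S::=A do, A is followed by do with FIRST {do}. Thus FOLLOW(A) = {$, do, int}.

{$, do, int}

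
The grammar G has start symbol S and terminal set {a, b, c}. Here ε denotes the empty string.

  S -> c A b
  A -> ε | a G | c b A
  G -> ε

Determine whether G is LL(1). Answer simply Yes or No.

FIRST(S) = {c}
FIRST(A) = {ε, a, c}
FIRST(G) = {ε}
FOLLOW(S) = {$}
FOLLOW(A) = {b}
FOLLOW(G) = {b}
Each cell of M receives at most one production.

Yes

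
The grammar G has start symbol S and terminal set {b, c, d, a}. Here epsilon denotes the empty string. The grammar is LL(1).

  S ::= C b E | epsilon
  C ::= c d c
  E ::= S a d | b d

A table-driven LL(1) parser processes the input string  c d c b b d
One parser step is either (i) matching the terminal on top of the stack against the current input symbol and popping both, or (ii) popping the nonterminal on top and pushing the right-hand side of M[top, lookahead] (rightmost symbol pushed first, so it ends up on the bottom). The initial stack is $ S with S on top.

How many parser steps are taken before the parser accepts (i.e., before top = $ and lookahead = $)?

9

step 1: stack=$ S  input=c d c b b d $  — expand S ::= C b E
step 2: stack=$ E b C  input=c d c b b d $  — expand C ::= c d c
step 3: stack=$ E b c d c  input=c d c b b d $  — match c
step 4: stack=$ E b c d  input=d c b b d $  — match d
step 5: stack=$ E b c  input=c b b d $  — match c
step 6: stack=$ E b  input=b b d $  — match b
step 7: stack=$ E  input=b d $  — expand E ::= b d
step 8: stack=$ d b  input=b d $  — match b
step 9: stack=$ d  input=d $  — match d
Accept reached after 9 steps.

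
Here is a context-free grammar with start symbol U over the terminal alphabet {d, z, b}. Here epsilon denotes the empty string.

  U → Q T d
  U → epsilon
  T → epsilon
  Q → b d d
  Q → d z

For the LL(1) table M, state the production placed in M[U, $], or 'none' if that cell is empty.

FIRST(T) = {epsilon}
FIRST(Q) = {b, d}
FIRST(U) = {epsilon, b, d}  (via Q T d)
FOLLOW(U) includes $ since U is the start symbol.
FOLLOW(U): U appears on no right-hand side. Thus FOLLOW(U) = {$}.
For U → Q T d: FIRST(Q T d) = {b, d}, so it goes in M[U, t] for t ∈ {b, d}.
For U → epsilon: FIRST(epsilon) = {epsilon}, so it goes in M[U, t] for t ∈ {}; since epsilon ∈ FIRST, also for every t ∈ FOLLOW(U) = {$}.

U → epsilon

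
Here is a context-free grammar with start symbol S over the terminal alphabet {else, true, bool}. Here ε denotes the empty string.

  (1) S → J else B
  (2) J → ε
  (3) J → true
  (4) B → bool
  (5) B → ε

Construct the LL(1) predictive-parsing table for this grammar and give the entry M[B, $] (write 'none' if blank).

FIRST(J) = {ε, true}
FIRST(B) = {ε, bool}
FIRST(S) = {else, true}  (via J else B)
FOLLOW(S) includes $ since S is the start symbol.
FOLLOW(S): S appears on no right-hand side. Thus FOLLOW(S) = {$}.
FOLLOW(B): in S→J else B, the suffix after B is empty, so FOLLOW(B) ⊇ FOLLOW(S) = {$}. Thus FOLLOW(B) = {$}.
For B → bool: FIRST(bool) = {bool}, so it goes in M[B, t] for t ∈ {bool}.
For B → ε: FIRST(ε) = {ε}, so it goes in M[B, t] for t ∈ {}; since ε ∈ FIRST, also for every t ∈ FOLLOW(B) = {$}.

B → ε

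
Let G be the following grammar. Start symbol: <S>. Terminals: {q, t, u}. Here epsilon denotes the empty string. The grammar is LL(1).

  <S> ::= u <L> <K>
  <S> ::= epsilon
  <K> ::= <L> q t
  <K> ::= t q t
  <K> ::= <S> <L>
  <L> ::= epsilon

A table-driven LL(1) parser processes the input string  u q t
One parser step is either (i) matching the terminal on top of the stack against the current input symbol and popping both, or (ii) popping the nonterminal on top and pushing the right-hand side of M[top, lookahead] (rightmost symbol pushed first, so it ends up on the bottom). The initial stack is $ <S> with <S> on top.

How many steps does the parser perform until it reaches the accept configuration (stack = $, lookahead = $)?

7

step 1: stack=$ <S>  input=u q t $  — expand <S> ::= u <L> <K>
step 2: stack=$ <K> <L> u  input=u q t $  — match u
step 3: stack=$ <K> <L>  input=q t $  — expand <L> ::= epsilon
step 4: stack=$ <K>  input=q t $  — expand <K> ::= <L> q t
step 5: stack=$ t q <L>  input=q t $  — expand <L> ::= epsilon
step 6: stack=$ t q  input=q t $  — match q
step 7: stack=$ t  input=t $  — match t
Accept reached after 7 steps.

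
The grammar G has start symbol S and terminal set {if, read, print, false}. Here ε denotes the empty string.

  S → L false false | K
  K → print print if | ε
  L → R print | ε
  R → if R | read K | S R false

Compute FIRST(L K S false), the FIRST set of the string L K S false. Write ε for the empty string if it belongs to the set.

{false, if, print, read}

FIRST(K): from K→print print if we get {print}; from K→ε we get {ε}. So FIRST(K) = {ε, print}.
FIRST(S): from S→L false false we get {false, if, print, read}; from S→K we get {ε, print}. So FIRST(S) = {ε, false, if, print, read}.
FIRST(R): from R→if R we get {if}; from R→read K we get {read}; from R→S R false we get {false, if, print, read}. So FIRST(R) = {false, if, print, read}.
FIRST(L): from L→R print we get {false, if, print, read}; from L→ε we get {ε}. So FIRST(L) = {ε, false, if, print, read}.
FIRST(L K S false): take FIRST of each symbol in turn, carrying on past any symbol whose FIRST contains ε; result {false, if, print, read}.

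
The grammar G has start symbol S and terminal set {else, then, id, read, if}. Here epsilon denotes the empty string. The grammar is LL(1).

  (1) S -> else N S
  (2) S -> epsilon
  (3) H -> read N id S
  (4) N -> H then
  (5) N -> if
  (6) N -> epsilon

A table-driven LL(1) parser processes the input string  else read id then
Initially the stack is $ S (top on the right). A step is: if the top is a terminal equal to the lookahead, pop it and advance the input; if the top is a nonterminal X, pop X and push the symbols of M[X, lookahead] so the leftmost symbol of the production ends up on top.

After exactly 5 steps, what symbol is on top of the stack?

     Stack                 Input                Action
  1  $ S                   else read id then $  expand S -> else N S
  2  $ S N else            else read id then $  match else
  3  $ S N                 read id then $       expand N -> H then
  4  $ S then H            read id then $       expand H -> read N id S
  5  $ S then S id N read  read id then $       match read
Stack after step 5: $ S then S id N (top = N).

N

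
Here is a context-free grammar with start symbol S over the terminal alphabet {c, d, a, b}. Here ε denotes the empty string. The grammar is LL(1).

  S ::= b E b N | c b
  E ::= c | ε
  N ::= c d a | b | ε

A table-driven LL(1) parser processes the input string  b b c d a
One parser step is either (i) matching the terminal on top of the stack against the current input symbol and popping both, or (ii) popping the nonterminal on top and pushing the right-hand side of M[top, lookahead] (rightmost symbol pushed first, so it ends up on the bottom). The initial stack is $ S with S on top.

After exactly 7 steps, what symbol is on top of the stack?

a

step 1: stack=$ S  input=b b c d a $  — expand S ::= b E b N
step 2: stack=$ N b E b  input=b b c d a $  — match b
step 3: stack=$ N b E  input=b c d a $  — expand E ::= ε
step 4: stack=$ N b  input=b c d a $  — match b
step 5: stack=$ N  input=c d a $  — expand N ::= c d a
step 6: stack=$ a d c  input=c d a $  — match c
step 7: stack=$ a d  input=d a $  — match d
Stack after step 7: $ a (top = a).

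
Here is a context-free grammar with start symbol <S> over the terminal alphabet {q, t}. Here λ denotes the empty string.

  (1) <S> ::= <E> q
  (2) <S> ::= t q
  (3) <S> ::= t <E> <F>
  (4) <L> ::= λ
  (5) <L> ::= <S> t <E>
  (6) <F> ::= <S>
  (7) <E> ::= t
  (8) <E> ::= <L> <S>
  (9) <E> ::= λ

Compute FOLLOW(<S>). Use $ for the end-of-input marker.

{$, q, t}

FIRST(<S>): from <S>::=<E> q we get {q, t}; from <S>::=t q we get {t}; from <S>::=t <E> <F> we get {t}. So FIRST(<S>) = {q, t}.
FIRST(<L>): from <L>::=λ we get {λ}; from <L>::=<S> t <E> we get {q, t}. So FIRST(<L>) = {λ, q, t}.
FIRST(<F>): from <F>::=<S> we get {q, t}. So FIRST(<F>) = {q, t}.
FIRST(<E>): from <E>::=t we get {t}; from <E>::=<L> <S> we get {q, t}; from <E>::=λ we get {λ}. So FIRST(<E>) = {λ, q, t}.
FOLLOW(<S>) includes $ since <S> is the start symbol.
FOLLOW(<L>): in <E>::=<L> <S>, <L> is followed by <S> with FIRST {q, t}. Thus FOLLOW(<L>) = {q, t}.
FOLLOW(<E>): in <S>::=<E> q, <E> is followed by q with FIRST {q}; in <S>::=t <E> <F>, <E> is followed by <F> with FIRST {q, t}; in <L>::=<S> t <E>, the suffix after <E> is empty, so FOLLOW(<E>) ⊇ FOLLOW(<L>) = {q, t}. Thus FOLLOW(<E>) = {q, t}.
FOLLOW(<S>): in <L>::=<S> t <E>, <S> is followed by t <E> with FIRST {t}; in <F>::=<S>, the suffix after <S> is empty, so FOLLOW(<S>) ⊇ FOLLOW(<F>) = {$, q, t}; in <E>::=<L> <S>, the suffix after <S> is empty, so FOLLOW(<S>) ⊇ FOLLOW(<E>) = {q, t}. Thus FOLLOW(<S>) = {$, q, t}.
FOLLOW(<F>): in <S>::=t <E> <F>, the suffix after <F> is empty, so FOLLOW(<F>) ⊇ FOLLOW(<S>) = {$, q, t}. Thus FOLLOW(<F>) = {$, q, t}.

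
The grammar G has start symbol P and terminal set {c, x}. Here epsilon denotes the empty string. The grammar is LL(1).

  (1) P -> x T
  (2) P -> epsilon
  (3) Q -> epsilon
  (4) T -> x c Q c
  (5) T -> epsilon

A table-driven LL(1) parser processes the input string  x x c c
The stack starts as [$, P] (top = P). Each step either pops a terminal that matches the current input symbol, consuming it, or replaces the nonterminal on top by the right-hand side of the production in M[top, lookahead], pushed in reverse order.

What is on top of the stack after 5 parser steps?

Q

step 1: stack=$ P  input=x x c c $  — expand P -> x T
step 2: stack=$ T x  input=x x c c $  — match x
step 3: stack=$ T  input=x c c $  — expand T -> x c Q c
step 4: stack=$ c Q c x  input=x c c $  — match x
step 5: stack=$ c Q c  input=c c $  — match c
Stack after step 5: $ c Q (top = Q).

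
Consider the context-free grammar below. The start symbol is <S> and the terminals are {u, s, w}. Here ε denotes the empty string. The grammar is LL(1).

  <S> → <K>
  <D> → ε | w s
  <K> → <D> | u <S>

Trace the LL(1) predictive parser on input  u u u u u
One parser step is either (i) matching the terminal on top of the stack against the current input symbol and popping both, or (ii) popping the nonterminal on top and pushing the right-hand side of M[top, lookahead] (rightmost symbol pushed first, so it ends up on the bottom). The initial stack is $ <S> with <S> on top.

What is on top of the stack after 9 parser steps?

     Stack    Input        Action
  1  $ <S>    u u u u u $  expand <S> → <K>
  2  $ <K>    u u u u u $  expand <K> → u <S>
  3  $ <S> u  u u u u u $  match u
  4  $ <S>    u u u u $    expand <S> → <K>
  5  $ <K>    u u u u $    expand <K> → u <S>
  6  $ <S> u  u u u u $    match u
  7  $ <S>    u u u $      expand <S> → <K>
  8  $ <K>    u u u $      expand <K> → u <S>
  9  $ <S> u  u u u $      match u
Stack after step 9: $ <S> (top = <S>).

<S>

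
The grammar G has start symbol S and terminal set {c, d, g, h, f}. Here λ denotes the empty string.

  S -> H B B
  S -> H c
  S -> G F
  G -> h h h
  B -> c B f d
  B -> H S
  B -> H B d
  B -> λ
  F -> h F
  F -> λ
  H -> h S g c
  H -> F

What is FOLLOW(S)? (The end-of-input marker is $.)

FIRST(G): from G->h h h we get {h}. So FIRST(G) = {h}.
FIRST(F): from F->h F we get {h}; from F->λ we get {λ}. So FIRST(F) = {λ, h}.
FIRST(H): from H->h S g c we get {h}; from H->F we get {λ, h}. So FIRST(H) = {λ, h}.
FIRST(S): from S->H B B we get {λ, c, d, h}; from S->H c we get {c, h}; from S->G F we get {h}. So FIRST(S) = {λ, c, d, h}.
FIRST(B): from B->c B f d we get {c}; from B->H S we get {λ, c, d, h}; from B->H B d we get {c, d, h}; from B->λ we get {λ}. So FIRST(B) = {λ, c, d, h}.
FOLLOW(S) includes $ since S is the start symbol.
FOLLOW(S): in B->H S, the suffix after S is empty, so FOLLOW(S) ⊇ FOLLOW(B) = {$, c, d, f, g, h}; in H->h S g c, S is followed by g c with FIRST {g}. Thus FOLLOW(S) = {$, c, d, f, g, h}.
FOLLOW(G): in S->G F, G is followed by F with FIRST {λ, h}; in S->G F, the suffix after G is nullable, so FOLLOW(G) ⊇ FOLLOW(S) = {$, c, d, f, g, h}. Thus FOLLOW(G) = {$, c, d, f, g, h}.
FOLLOW(B): in S->H B B (occurrence 1), B is followed by B with FIRST {λ, c, d, h}; in S->H B B (occurrence 1), the suffix after B is nullable, so FOLLOW(B) ⊇ FOLLOW(S) = {$, c, d, f, g, h}; in S->H B B (occurrence 2), the suffix after B is empty, so FOLLOW(B) ⊇ FOLLOW(S) = {$, c, d, f, g, h}; in B->c B f d, B is followed by f d with FIRST {f}; in B->H B d, B is followed by d with FIRST {d}. Thus FOLLOW(B) = {$, c, d, f, g, h}.
FOLLOW(H): in S->H B B, H is followed by B B with FIRST {λ, c, d, h}; in S->H B B, the suffix after H is nullable, so FOLLOW(H) ⊇ FOLLOW(S) = {$, c, d, f, g, h}; in S->H c, H is followed by c with FIRST {c}; in B->H S, H is followed by S with FIRST {λ, c, d, h}; in B->H S, the suffix after H is nullable, so FOLLOW(H) ⊇ FOLLOW(B) = {$, c, d, f, g, h}; in B->H B d, H is followed by B d with FIRST {c, d, h}. Thus FOLLOW(H) = {$, c, d, f, g, h}.
FOLLOW(F): in S->G F, the suffix after F is empty, so FOLLOW(F) ⊇ FOLLOW(S) = {$, c, d, f, g, h}; in F->h F, the suffix after F is empty (adds nothing new); in H->F, the suffix after F is empty, so FOLLOW(F) ⊇ FOLLOW(H) = {$, c, d, f, g, h}. Thus FOLLOW(F) = {$, c, d, f, g, h}.

{$, c, d, f, g, h}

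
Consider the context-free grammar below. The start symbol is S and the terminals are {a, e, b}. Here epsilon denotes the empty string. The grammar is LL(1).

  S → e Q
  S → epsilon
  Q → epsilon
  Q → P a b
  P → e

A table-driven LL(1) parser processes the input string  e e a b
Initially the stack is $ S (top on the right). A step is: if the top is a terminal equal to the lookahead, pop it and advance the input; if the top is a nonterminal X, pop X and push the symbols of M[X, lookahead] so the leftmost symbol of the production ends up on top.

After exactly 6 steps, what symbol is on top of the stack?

step 1: stack=$ S  input=e e a b $  — expand S → e Q
step 2: stack=$ Q e  input=e e a b $  — match e
step 3: stack=$ Q  input=e a b $  — expand Q → P a b
step 4: stack=$ b a P  input=e a b $  — expand P → e
step 5: stack=$ b a e  input=e a b $  — match e
step 6: stack=$ b a  input=a b $  — match a
Stack after step 6: $ b (top = b).

b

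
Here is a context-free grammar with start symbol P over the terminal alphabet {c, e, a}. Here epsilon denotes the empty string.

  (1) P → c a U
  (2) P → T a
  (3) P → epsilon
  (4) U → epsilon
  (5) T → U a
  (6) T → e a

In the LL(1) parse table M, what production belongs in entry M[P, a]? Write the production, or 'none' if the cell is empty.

P → T a

FIRST(U) = {epsilon}
FIRST(T) = {a, e}  (via U a)
FIRST(P) = {epsilon, a, c, e}  (via T a)
FOLLOW(P) includes $ since P is the start symbol.
FOLLOW(P): P appears on no right-hand side. Thus FOLLOW(P) = {$}.
For P → c a U: FIRST(c a U) = {c}, so it goes in M[P, t] for t ∈ {c}.
For P → T a: FIRST(T a) = {a, e}, so it goes in M[P, t] for t ∈ {a, e}.
For P → epsilon: FIRST(epsilon) = {epsilon}, so it goes in M[P, t] for t ∈ {}; since epsilon ∈ FIRST, also for every t ∈ FOLLOW(P) = {$}.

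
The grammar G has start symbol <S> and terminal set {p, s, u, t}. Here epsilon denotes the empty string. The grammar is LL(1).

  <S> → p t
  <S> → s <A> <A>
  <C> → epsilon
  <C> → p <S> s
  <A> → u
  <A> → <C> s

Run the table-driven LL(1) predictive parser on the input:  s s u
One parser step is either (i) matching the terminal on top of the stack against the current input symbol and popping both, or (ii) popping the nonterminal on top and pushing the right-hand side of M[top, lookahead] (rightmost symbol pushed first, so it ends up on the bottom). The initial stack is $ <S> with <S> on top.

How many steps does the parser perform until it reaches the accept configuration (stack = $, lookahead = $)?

     Stack        Input    Action
  1  $ <S>        s s u $  expand <S> → s <A> <A>
  2  $ <A> <A> s  s s u $  match s
  3  $ <A> <A>    s u $    expand <A> → <C> s
  4  $ <A> s <C>  s u $    expand <C> → epsilon
  5  $ <A> s      s u $    match s
  6  $ <A>        u $      expand <A> → u
  7  $ u          u $      match u
Accept reached after 7 steps.

7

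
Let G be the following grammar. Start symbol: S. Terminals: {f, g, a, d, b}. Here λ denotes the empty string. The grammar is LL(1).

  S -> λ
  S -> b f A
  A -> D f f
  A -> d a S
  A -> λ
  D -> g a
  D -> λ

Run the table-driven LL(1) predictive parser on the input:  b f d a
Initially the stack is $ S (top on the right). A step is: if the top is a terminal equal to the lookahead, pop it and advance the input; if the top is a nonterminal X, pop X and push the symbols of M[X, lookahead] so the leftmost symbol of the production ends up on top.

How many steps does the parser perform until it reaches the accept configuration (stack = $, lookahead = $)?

7

     Stack    Input      Action
  1  $ S      b f d a $  expand S -> b f A
  2  $ A f b  b f d a $  match b
  3  $ A f    f d a $    match f
  4  $ A      d a $      expand A -> d a S
  5  $ S a d  d a $      match d
  6  $ S a    a $        match a
  7  $ S      $          expand S -> λ
Accept reached after 7 steps.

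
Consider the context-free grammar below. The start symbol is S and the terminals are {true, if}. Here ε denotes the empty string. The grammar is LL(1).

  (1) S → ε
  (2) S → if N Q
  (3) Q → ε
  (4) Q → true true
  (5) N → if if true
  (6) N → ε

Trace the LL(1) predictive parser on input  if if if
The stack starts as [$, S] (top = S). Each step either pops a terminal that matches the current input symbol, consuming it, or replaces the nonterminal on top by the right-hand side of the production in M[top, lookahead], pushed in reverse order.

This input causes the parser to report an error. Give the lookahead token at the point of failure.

$

     Stack           Input       Action
  1  $ S             if if if $  expand S → if N Q
  2  $ Q N if        if if if $  match if
  3  $ Q N           if if $     expand N → if if true
  4  $ Q true if if  if if $     match if
  5  $ Q true if     if $        match if
  6  $ Q true        $           error: top is terminal true but lookahead is $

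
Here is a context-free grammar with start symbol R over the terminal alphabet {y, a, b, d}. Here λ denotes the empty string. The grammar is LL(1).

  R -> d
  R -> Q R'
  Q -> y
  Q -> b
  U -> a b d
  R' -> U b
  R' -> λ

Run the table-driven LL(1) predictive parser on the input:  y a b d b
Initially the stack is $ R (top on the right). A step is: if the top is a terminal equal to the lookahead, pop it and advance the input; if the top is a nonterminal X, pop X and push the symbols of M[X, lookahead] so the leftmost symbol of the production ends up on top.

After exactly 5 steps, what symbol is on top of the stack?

step 1: stack=$ R  input=y a b d b $  — expand R -> Q R'
step 2: stack=$ R' Q  input=y a b d b $  — expand Q -> y
step 3: stack=$ R' y  input=y a b d b $  — match y
step 4: stack=$ R'  input=a b d b $  — expand R' -> U b
step 5: stack=$ b U  input=a b d b $  — expand U -> a b d
Stack after step 5: $ b d b a (top = a).

a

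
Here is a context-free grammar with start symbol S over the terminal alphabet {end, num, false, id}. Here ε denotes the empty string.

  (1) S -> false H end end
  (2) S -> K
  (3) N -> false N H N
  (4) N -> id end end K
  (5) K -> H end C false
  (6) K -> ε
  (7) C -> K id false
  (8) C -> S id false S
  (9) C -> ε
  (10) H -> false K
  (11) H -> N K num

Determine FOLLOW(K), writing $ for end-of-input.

FIRST(N): from N->false N H N we get {false}; from N->id end end K we get {id}. So FIRST(N) = {false, id}.
FIRST(H): from H->false K we get {false}; from H->N K num we get {false, id}. So FIRST(H) = {false, id}.
FIRST(K): from K->H end C false we get {false, id}; from K->ε we get {ε}. So FIRST(K) = {ε, false, id}.
FIRST(S): from S->false H end end we get {false}; from S->K we get {ε, false, id}. So FIRST(S) = {ε, false, id}.
FIRST(C): from C->K id false we get {false, id}; from C->S id false S we get {false, id}; from C->ε we get {ε}. So FIRST(C) = {ε, false, id}.
FOLLOW(S) includes $ since S is the start symbol.
FOLLOW(N): in N->false N H N (occurrence 1), N is followed by H N with FIRST {false, id}; in N->false N H N (occurrence 2), the suffix after N is empty (adds nothing new); in H->N K num, N is followed by K num with FIRST {false, id, num}. Thus FOLLOW(N) = {false, id, num}.
FOLLOW(C): in K->H end C false, C is followed by false with FIRST {false}. Thus FOLLOW(C) = {false}.
FOLLOW(S): in C->S id false S (occurrence 1), S is followed by id false S with FIRST {id}; in C->S id false S (occurrence 2), the suffix after S is empty, so FOLLOW(S) ⊇ FOLLOW(C) = {false}. Thus FOLLOW(S) = {$, false, id}.
FOLLOW(H): in S->false H end end, H is followed by end end with FIRST {end}; in N->false N H N, H is followed by N with FIRST {false, id}; in K->H end C false, H is followed by end C false with FIRST {end}. Thus FOLLOW(H) = {end, false, id}.
FOLLOW(K): in S->K, the suffix after K is empty, so FOLLOW(K) ⊇ FOLLOW(S) = {$, false, id}; in N->id end end K, the suffix after K is empty, so FOLLOW(K) ⊇ FOLLOW(N) = {false, id, num}; in C->K id false, K is followed by id false with FIRST {id}; in H->false K, the suffix after K is empty, so FOLLOW(K) ⊇ FOLLOW(H) = {end, false, id}; in H->N K num, K is followed by num with FIRST {num}. Thus FOLLOW(K) = {$, end, false, id, num}.

{$, end, false, id, num}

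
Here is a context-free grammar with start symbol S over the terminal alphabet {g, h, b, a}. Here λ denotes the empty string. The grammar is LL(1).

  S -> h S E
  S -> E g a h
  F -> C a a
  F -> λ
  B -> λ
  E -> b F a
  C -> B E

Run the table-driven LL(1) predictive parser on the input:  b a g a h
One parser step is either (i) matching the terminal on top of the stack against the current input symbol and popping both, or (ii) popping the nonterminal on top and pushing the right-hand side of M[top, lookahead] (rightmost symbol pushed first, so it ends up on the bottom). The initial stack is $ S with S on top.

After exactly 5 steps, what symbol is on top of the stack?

     Stack          Input        Action
  1  $ S            b a g a h $  expand S -> E g a h
  2  $ h a g E      b a g a h $  expand E -> b F a
  3  $ h a g a F b  b a g a h $  match b
  4  $ h a g a F    a g a h $    expand F -> λ
  5  $ h a g a      a g a h $    match a
Stack after step 5: $ h a g (top = g).

g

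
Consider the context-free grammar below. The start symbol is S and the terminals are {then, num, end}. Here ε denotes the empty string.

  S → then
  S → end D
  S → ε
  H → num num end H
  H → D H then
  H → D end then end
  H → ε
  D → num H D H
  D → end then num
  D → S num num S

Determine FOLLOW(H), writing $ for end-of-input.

{$, end, num, then}

FIRST(S): from S→then we get {then}; from S→end D we get {end}; from S→ε we get {ε}. So FIRST(S) = {ε, end, then}.
FIRST(D): from D→num H D H we get {num}; from D→end then num we get {end}; from D→S num num S we get {end, num, then}. So FIRST(D) = {end, num, then}.
FIRST(H): from H→num num end H we get {num}; from H→D H then we get {end, num, then}; from H→D end then end we get {end, num, then}; from H→ε we get {ε}. So FIRST(H) = {ε, end, num, then}.
FOLLOW(S) includes $ since S is the start symbol.
FOLLOW(S): in D→S num num S (occurrence 1), S is followed by num num S with FIRST {num}; in D→S num num S (occurrence 2), the suffix after S is empty, so FOLLOW(S) ⊇ FOLLOW(D) = {$, end, num, then}. Thus FOLLOW(S) = {$, end, num, then}.
FOLLOW(D): in S→end D, the suffix after D is empty, so FOLLOW(D) ⊇ FOLLOW(S) = {$, end, num, then}; in H→D H then, D is followed by H then with FIRST {end, num, then}; in H→D end then end, D is followed by end then end with FIRST {end}; in D→num H D H, D is followed by H with FIRST {ε, end, num, then}; in D→num H D H, the suffix after D is nullable (adds nothing new). Thus FOLLOW(D) = {$, end, num, then}.
FOLLOW(H): in H→num num end H, the suffix after H is empty (adds nothing new); in H→D H then, H is followed by then with FIRST {then}; in D→num H D H (occurrence 1), H is followed by D H with FIRST {end, num, then}; in D→num H D H (occurrence 2), the suffix after H is empty, so FOLLOW(H) ⊇ FOLLOW(D) = {$, end, num, then}. Thus FOLLOW(H) = {$, end, num, then}.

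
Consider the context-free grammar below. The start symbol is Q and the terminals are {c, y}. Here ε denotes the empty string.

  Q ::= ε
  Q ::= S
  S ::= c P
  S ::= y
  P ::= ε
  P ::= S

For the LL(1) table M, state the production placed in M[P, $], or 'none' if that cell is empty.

P ::= ε

FIRST(S) = {c, y}
FIRST(Q) = {ε, c, y}  (via S)
FIRST(P) = {ε, c, y}  (via S)
FOLLOW(Q) includes $ since Q is the start symbol.
FOLLOW(S): in Q::=S, the suffix after S is empty, so FOLLOW(S) ⊇ FOLLOW(Q) = {$}; in P::=S, the suffix after S is empty, so FOLLOW(S) ⊇ FOLLOW(P) = {$}. Thus FOLLOW(S) = {$}.
FOLLOW(P): in S::=c P, the suffix after P is empty, so FOLLOW(P) ⊇ FOLLOW(S) = {$}. Thus FOLLOW(P) = {$}.
For P ::= ε: FIRST(ε) = {ε}, so it goes in M[P, t] for t ∈ {}; since ε ∈ FIRST, also for every t ∈ FOLLOW(P) = {$}.
For P ::= S: FIRST(S) = {c, y}, so it goes in M[P, t] for t ∈ {c, y}.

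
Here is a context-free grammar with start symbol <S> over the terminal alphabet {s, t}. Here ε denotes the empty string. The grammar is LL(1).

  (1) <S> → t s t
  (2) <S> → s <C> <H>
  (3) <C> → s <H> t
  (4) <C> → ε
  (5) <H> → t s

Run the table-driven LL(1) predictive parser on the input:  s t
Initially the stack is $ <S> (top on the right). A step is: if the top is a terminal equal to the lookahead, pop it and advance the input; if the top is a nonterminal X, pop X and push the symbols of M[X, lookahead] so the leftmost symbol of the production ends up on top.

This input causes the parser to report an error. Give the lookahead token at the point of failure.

$

step 1: stack=$ <S>  input=s t $  — expand <S> → s <C> <H>
step 2: stack=$ <H> <C> s  input=s t $  — match s
step 3: stack=$ <H> <C>  input=t $  — expand <C> → ε
step 4: stack=$ <H>  input=t $  — expand <H> → t s
step 5: stack=$ s t  input=t $  — match t
step 6: stack=$ s  input=$  — error: top is terminal s but lookahead is $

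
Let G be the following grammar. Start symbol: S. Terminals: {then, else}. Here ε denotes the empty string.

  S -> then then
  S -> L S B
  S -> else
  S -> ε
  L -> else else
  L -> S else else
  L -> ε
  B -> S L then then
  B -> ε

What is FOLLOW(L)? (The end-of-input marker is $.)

{$, else, then}

FIRST(S) = {ε, else, then}  (via L S B)
FIRST(L) = {ε, else, then}  (via S else else)
FIRST(B) = {ε, else, then}  (via S L then then)
FOLLOW(S) includes $ since S is the start symbol.
FOLLOW(S): in S->L S B, S is followed by B with FIRST {ε, else, then}; in S->L S B, the suffix after S is nullable (adds nothing new); in L->S else else, S is followed by else else with FIRST {else}; in B->S L then then, S is followed by L then then with FIRST {else, then}. Thus FOLLOW(S) = {$, else, then}.
FOLLOW(L): in S->L S B, L is followed by S B with FIRST {ε, else, then}; in S->L S B, the suffix after L is nullable, so FOLLOW(L) ⊇ FOLLOW(S) = {$, else, then}; in B->S L then then, L is followed by then then with FIRST {then}. Thus FOLLOW(L) = {$, else, then}.
FOLLOW(B): in S->L S B, the suffix after B is empty, so FOLLOW(B) ⊇ FOLLOW(S) = {$, else, then}. Thus FOLLOW(B) = {$, else, then}.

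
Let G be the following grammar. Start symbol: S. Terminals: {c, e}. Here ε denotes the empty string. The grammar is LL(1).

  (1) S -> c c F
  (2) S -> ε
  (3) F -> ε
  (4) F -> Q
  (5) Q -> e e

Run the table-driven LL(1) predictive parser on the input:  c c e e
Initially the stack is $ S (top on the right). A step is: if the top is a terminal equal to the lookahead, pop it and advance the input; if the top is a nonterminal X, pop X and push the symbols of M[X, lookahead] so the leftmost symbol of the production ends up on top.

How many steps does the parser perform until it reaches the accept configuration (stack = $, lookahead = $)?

     Stack    Input      Action
  1  $ S      c c e e $  expand S -> c c F
  2  $ F c c  c c e e $  match c
  3  $ F c    c e e $    match c
  4  $ F      e e $      expand F -> Q
  5  $ Q      e e $      expand Q -> e e
  6  $ e e    e e $      match e
  7  $ e      e $        match e
Accept reached after 7 steps.

7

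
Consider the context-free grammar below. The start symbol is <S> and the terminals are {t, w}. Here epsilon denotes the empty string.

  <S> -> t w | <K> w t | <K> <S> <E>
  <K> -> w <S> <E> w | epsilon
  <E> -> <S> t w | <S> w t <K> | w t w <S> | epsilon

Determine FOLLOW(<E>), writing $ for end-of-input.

FIRST(<K>) = {epsilon, w}
FIRST(<S>) = {t, w}  (via <K> w t, <K> <S> <E>)
FIRST(<E>) = {epsilon, t, w}  (via <S> t w, <S> w t <K>)
FOLLOW(<S>) includes $ since <S> is the start symbol.
FOLLOW(<S>): in <S>-><K> <S> <E>, <S> is followed by <E> with FIRST {epsilon, t, w}; in <S>-><K> <S> <E>, the suffix after <S> is nullable (adds nothing new); in <K>->w <S> <E> w, <S> is followed by <E> w with FIRST {t, w}; in <E>-><S> t w, <S> is followed by t w with FIRST {t}; in <E>-><S> w t <K>, <S> is followed by w t <K> with FIRST {w}; in <E>->w t w <S>, the suffix after <S> is empty, so FOLLOW(<S>) ⊇ FOLLOW(<E>) = {$, t, w}. Thus FOLLOW(<S>) = {$, t, w}.
FOLLOW(<E>): in <S>-><K> <S> <E>, the suffix after <E> is empty, so FOLLOW(<E>) ⊇ FOLLOW(<S>) = {$, t, w}; in <K>->w <S> <E> w, <E> is followed by w with FIRST {w}. Thus FOLLOW(<E>) = {$, t, w}.
FOLLOW(<K>): in <S>-><K> w t, <K> is followed by w t with FIRST {w}; in <S>-><K> <S> <E>, <K> is followed by <S> <E> with FIRST {t, w}; in <E>-><S> w t <K>, the suffix after <K> is empty, so FOLLOW(<K>) ⊇ FOLLOW(<E>) = {$, t, w}. Thus FOLLOW(<K>) = {$, t, w}.

{$, t, w}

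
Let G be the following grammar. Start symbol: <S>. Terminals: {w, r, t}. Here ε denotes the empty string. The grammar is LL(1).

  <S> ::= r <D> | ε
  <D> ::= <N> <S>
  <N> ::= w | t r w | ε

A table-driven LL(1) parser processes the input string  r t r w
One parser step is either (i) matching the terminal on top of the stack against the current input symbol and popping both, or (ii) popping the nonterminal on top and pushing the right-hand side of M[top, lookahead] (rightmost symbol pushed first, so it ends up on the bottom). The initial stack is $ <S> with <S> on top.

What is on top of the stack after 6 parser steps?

step 1: stack=$ <S>  input=r t r w $  — expand <S> ::= r <D>
step 2: stack=$ <D> r  input=r t r w $  — match r
step 3: stack=$ <D>  input=t r w $  — expand <D> ::= <N> <S>
step 4: stack=$ <S> <N>  input=t r w $  — expand <N> ::= t r w
step 5: stack=$ <S> w r t  input=t r w $  — match t
step 6: stack=$ <S> w r  input=r w $  — match r
Stack after step 6: $ <S> w (top = w).

w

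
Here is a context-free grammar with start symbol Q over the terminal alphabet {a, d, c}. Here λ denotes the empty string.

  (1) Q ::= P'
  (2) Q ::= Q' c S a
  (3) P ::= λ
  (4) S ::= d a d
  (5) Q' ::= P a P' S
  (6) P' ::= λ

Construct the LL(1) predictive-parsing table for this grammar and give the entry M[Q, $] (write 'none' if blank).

Q ::= P'

FIRST(P) = {λ}
FIRST(S) = {d}
FIRST(P') = {λ}
FIRST(Q') = {a}  (via P a P' S)
FIRST(Q) = {λ, a}  (via P', Q' c S a)
FOLLOW(Q) includes $ since Q is the start symbol.
FOLLOW(Q): Q appears on no right-hand side. Thus FOLLOW(Q) = {$}.
For Q ::= P': FIRST(P') = {λ}, so it goes in M[Q, t] for t ∈ {}; since λ ∈ FIRST, also for every t ∈ FOLLOW(Q) = {$}.
For Q ::= Q' c S a: FIRST(Q' c S a) = {a}, so it goes in M[Q, t] for t ∈ {a}.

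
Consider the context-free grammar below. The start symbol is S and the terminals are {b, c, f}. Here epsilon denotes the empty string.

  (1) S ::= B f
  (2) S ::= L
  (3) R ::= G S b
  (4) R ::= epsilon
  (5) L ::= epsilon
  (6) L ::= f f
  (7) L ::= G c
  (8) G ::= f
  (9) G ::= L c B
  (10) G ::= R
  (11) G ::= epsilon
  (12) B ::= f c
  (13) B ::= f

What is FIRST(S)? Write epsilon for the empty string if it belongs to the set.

{epsilon, b, c, f}

FIRST(B): from B::=f c we get {f}; from B::=f we get {f}. So FIRST(B) = {f}.
FIRST(S): from S::=B f we get {f}; from S::=L we get {epsilon, b, c, f}. So FIRST(S) = {epsilon, b, c, f}.
FIRST(R): from R::=G S b we get {b, c, f}; from R::=epsilon we get {epsilon}. So FIRST(R) = {epsilon, b, c, f}.
FIRST(L): from L::=epsilon we get {epsilon}; from L::=f f we get {f}; from L::=G c we get {b, c, f}. So FIRST(L) = {epsilon, b, c, f}.
FIRST(G): from G::=f we get {f}; from G::=L c B we get {b, c, f}; from G::=R we get {epsilon, b, c, f}; from G::=epsilon we get {epsilon}. So FIRST(G) = {epsilon, b, c, f}.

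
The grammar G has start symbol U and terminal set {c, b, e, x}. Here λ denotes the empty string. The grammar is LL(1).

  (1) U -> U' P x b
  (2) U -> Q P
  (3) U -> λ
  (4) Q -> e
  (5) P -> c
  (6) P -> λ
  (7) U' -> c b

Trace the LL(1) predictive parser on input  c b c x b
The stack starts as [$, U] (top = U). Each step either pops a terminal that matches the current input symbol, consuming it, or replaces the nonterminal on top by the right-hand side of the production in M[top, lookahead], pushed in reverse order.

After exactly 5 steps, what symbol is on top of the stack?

     Stack        Input        Action
  1  $ U          c b c x b $  expand U -> U' P x b
  2  $ b x P U'   c b c x b $  expand U' -> c b
  3  $ b x P b c  c b c x b $  match c
  4  $ b x P b    b c x b $    match b
  5  $ b x P      c x b $      expand P -> c
Stack after step 5: $ b x c (top = c).

c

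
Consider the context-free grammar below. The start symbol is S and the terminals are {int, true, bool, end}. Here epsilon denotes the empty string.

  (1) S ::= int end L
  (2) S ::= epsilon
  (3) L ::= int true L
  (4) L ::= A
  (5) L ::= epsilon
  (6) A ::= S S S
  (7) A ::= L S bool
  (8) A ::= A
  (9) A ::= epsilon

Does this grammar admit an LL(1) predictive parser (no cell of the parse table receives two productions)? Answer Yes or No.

No

FIRST(S) = {epsilon, int}
FIRST(L) = {epsilon, bool, int}
FIRST(A) = {epsilon, bool, int}
FOLLOW(S) = {$, bool, int}
FOLLOW(L) = {$, bool, int}
FOLLOW(A) = {$, bool, int}
Cell M[A, $] receives both A ::= S S S and A ::= A and A ::= epsilon — the grammar is not LL(1).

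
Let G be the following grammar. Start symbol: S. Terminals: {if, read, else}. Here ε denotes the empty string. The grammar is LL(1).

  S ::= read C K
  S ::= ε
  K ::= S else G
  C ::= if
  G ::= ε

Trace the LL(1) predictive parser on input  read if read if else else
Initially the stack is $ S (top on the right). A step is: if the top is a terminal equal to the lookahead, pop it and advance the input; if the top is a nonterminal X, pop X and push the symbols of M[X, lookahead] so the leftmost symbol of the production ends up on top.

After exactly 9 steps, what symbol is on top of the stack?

     Stack              Input                        Action
  1  $ S                read if read if else else $  expand S ::= read C K
  2  $ K C read         read if read if else else $  match read
  3  $ K C              if read if else else $       expand C ::= if
  4  $ K if             if read if else else $       match if
  5  $ K                read if else else $          expand K ::= S else G
  6  $ G else S         read if else else $          expand S ::= read C K
  7  $ G else K C read  read if else else $          match read
  8  $ G else K C       if else else $               expand C ::= if
  9  $ G else K if      if else else $               match if
Stack after step 9: $ G else K (top = K).

K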